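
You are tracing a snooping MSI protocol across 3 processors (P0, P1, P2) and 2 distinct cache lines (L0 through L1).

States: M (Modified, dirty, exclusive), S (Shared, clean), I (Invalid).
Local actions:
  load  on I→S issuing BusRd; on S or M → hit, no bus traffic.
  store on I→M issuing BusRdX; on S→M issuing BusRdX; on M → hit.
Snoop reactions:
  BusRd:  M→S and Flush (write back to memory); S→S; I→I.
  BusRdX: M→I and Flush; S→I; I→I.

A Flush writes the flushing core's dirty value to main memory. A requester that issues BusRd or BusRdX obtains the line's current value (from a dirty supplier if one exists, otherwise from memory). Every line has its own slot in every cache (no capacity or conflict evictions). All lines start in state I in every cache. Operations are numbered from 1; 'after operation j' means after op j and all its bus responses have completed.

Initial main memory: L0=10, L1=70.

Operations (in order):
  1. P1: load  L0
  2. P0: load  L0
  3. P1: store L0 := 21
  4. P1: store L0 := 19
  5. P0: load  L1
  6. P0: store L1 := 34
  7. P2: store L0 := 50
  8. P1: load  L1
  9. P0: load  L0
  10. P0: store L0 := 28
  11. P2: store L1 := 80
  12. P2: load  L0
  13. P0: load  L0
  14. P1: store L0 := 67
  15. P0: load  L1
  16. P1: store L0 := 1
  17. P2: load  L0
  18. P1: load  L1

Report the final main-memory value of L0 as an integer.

  op1 P1: load  L0 → I/S/I on L0; bus BusRd; mem=10
  op2 P0: load  L0 → S/S/I on L0; bus BusRd; mem=10
  op3 P1: store L0 := 21 → I/M/I on L0; bus BusRdX; mem=10
  op4 P1: store L0 := 19 → I/M/I on L0; bus (none); mem=10
  op5 P0: load  L1 → S/I/I on L1; bus BusRd; mem=70
  op6 P0: store L1 := 34 → M/I/I on L1; bus BusRdX; mem=70
  op7 P2: store L0 := 50 → I/I/M on L0; bus BusRdX Flush; mem=19
  op8 P1: load  L1 → S/S/I on L1; bus BusRd Flush; mem=34
  op9 P0: load  L0 → S/I/S on L0; bus BusRd Flush; mem=50
  op10 P0: store L0 := 28 → M/I/I on L0; bus BusRdX; mem=50
  op11 P2: store L1 := 80 → I/I/M on L1; bus BusRdX; mem=34
  op12 P2: load  L0 → S/I/S on L0; bus BusRd Flush; mem=28
  op13 P0: load  L0 → S/I/S on L0; bus (none); mem=28
  op14 P1: store L0 := 67 → I/M/I on L0; bus BusRdX; mem=28
  op15 P0: load  L1 → S/I/S on L1; bus BusRd Flush; mem=80
  op16 P1: store L0 := 1 → I/M/I on L0; bus (none); mem=28
  op17 P2: load  L0 → I/S/S on L0; bus BusRd Flush; mem=1
  op18 P1: load  L1 → S/S/S on L1; bus BusRd; mem=80

memory[L0] = 1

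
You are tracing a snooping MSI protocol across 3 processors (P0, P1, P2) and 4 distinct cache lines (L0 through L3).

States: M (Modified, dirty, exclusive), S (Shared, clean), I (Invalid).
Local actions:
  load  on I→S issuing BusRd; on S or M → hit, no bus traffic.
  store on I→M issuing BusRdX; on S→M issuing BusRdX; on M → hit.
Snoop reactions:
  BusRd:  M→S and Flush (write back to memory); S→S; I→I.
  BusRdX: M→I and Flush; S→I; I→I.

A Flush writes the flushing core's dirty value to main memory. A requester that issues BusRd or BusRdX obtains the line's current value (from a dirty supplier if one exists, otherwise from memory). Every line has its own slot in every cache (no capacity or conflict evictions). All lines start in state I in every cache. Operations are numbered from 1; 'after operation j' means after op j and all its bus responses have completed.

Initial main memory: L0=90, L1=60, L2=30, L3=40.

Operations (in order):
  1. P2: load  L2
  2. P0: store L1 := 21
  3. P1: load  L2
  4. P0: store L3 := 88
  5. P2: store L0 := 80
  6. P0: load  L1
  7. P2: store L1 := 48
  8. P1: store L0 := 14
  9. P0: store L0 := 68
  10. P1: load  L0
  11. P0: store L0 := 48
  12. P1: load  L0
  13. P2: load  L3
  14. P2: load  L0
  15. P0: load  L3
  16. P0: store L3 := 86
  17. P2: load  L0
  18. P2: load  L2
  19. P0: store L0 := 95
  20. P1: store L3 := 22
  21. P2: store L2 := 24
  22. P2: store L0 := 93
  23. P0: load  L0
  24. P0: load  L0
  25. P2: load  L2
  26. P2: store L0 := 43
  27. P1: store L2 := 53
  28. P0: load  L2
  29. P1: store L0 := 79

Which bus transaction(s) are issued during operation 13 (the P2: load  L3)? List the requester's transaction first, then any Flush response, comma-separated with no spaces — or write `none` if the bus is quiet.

  op1 P2: load  L2 → I/I/S on L2; bus BusRd; mem=30
  op2 P0: store L1 := 21 → M/I/I on L1; bus BusRdX; mem=60
  op3 P1: load  L2 → I/S/S on L2; bus BusRd; mem=30
  op4 P0: store L3 := 88 → M/I/I on L3; bus BusRdX; mem=40
  op5 P2: store L0 := 80 → I/I/M on L0; bus BusRdX; mem=90
  op6 P0: load  L1 → M/I/I on L1; bus (none); mem=60
  op7 P2: store L1 := 48 → I/I/M on L1; bus BusRdX Flush; mem=21
  op8 P1: store L0 := 14 → I/M/I on L0; bus BusRdX Flush; mem=80
  op9 P0: store L0 := 68 → M/I/I on L0; bus BusRdX Flush; mem=14
  op10 P1: load  L0 → S/S/I on L0; bus BusRd Flush; mem=68
  op11 P0: store L0 := 48 → M/I/I on L0; bus BusRdX; mem=68
  op12 P1: load  L0 → S/S/I on L0; bus BusRd Flush; mem=48
  op13 P2: load  L3 → S/I/S on L3; bus BusRd Flush; mem=88
  op14 P2: load  L0 → S/S/S on L0; bus BusRd; mem=48
  op15 P0: load  L3 → S/I/S on L3; bus (none); mem=88
  op16 P0: store L3 := 86 → M/I/I on L3; bus BusRdX; mem=88
  op17 P2: load  L0 → S/S/S on L0; bus (none); mem=48
  op18 P2: load  L2 → I/S/S on L2; bus (none); mem=30
  op19 P0: store L0 := 95 → M/I/I on L0; bus BusRdX; mem=48
  op20 P1: store L3 := 22 → I/M/I on L3; bus BusRdX Flush; mem=86
  op21 P2: store L2 := 24 → I/I/M on L2; bus BusRdX; mem=30
  op22 P2: store L0 := 93 → I/I/M on L0; bus BusRdX Flush; mem=95
  op23 P0: load  L0 → S/I/S on L0; bus BusRd Flush; mem=93
  op24 P0: load  L0 → S/I/S on L0; bus (none); mem=93
  op25 P2: load  L2 → I/I/M on L2; bus (none); mem=30
  op26 P2: store L0 := 43 → I/I/M on L0; bus BusRdX; mem=93
  op27 P1: store L2 := 53 → I/M/I on L2; bus BusRdX Flush; mem=24
  op28 P0: load  L2 → S/S/I on L2; bus BusRd Flush; mem=53
  op29 P1: store L0 := 79 → I/M/I on L0; bus BusRdX Flush; mem=43

bus = BusRd,Flush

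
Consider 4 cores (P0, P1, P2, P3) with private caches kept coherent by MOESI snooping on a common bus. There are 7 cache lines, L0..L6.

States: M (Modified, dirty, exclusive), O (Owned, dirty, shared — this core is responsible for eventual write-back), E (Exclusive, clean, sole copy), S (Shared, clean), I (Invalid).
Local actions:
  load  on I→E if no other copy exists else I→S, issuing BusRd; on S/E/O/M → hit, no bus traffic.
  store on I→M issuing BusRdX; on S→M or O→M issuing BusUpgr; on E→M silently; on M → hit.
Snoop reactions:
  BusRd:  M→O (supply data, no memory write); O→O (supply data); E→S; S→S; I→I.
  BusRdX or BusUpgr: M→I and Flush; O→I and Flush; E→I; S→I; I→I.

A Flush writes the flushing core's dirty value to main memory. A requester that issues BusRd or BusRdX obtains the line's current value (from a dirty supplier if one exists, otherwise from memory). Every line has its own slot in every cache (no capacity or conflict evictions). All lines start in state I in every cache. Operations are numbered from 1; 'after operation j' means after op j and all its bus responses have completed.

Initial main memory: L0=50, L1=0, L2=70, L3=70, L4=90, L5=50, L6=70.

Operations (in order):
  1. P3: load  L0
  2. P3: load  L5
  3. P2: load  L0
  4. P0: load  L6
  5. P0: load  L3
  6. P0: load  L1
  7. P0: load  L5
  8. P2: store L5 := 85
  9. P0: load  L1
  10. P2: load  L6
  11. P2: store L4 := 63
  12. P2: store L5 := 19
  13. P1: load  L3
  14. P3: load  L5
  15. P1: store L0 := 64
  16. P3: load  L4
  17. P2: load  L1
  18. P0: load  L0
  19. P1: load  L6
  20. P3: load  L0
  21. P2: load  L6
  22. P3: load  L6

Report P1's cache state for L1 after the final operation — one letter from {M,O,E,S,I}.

state = I

1. P3: load  L0  bus=[BusRd]  L0: P0=I P1=I P2=I P3=E  mem[L0]=50
2. P3: load  L5  bus=[BusRd]  L5: P0=I P1=I P2=I P3=E  mem[L5]=50
3. P2: load  L0  bus=[BusRd]  L0: P0=I P1=I P2=S P3=S  mem[L0]=50
4. P0: load  L6  bus=[BusRd]  L6: P0=E P1=I P2=I P3=I  mem[L6]=70
5. P0: load  L3  bus=[BusRd]  L3: P0=E P1=I P2=I P3=I  mem[L3]=70
6. P0: load  L1  bus=[BusRd]  L1: P0=E P1=I P2=I P3=I  mem[L1]=0
7. P0: load  L5  bus=[BusRd]  L5: P0=S P1=I P2=I P3=S  mem[L5]=50
8. P2: store L5 := 85  bus=[BusRdX]  L5: P0=I P1=I P2=M P3=I  mem[L5]=50
9. P0: load  L1  bus=[-]  L1: P0=E P1=I P2=I P3=I  mem[L1]=0
10. P2: load  L6  bus=[BusRd]  L6: P0=S P1=I P2=S P3=I  mem[L6]=70
11. P2: store L4 := 63  bus=[BusRdX]  L4: P0=I P1=I P2=M P3=I  mem[L4]=90
12. P2: store L5 := 19  bus=[-]  L5: P0=I P1=I P2=M P3=I  mem[L5]=50
13. P1: load  L3  bus=[BusRd]  L3: P0=S P1=S P2=I P3=I  mem[L3]=70
14. P3: load  L5  bus=[BusRd]  L5: P0=I P1=I P2=O P3=S  mem[L5]=50
15. P1: store L0 := 64  bus=[BusRdX]  L0: P0=I P1=M P2=I P3=I  mem[L0]=50
16. P3: load  L4  bus=[BusRd]  L4: P0=I P1=I P2=O P3=S  mem[L4]=90
17. P2: load  L1  bus=[BusRd]  L1: P0=S P1=I P2=S P3=I  mem[L1]=0
18. P0: load  L0  bus=[BusRd]  L0: P0=S P1=O P2=I P3=I  mem[L0]=50
19. P1: load  L6  bus=[BusRd]  L6: P0=S P1=S P2=S P3=I  mem[L6]=70
20. P3: load  L0  bus=[BusRd]  L0: P0=S P1=O P2=I P3=S  mem[L0]=50
21. P2: load  L6  bus=[-]  L6: P0=S P1=S P2=S P3=I  mem[L6]=70
22. P3: load  L6  bus=[BusRd]  L6: P0=S P1=S P2=S P3=S  mem[L6]=70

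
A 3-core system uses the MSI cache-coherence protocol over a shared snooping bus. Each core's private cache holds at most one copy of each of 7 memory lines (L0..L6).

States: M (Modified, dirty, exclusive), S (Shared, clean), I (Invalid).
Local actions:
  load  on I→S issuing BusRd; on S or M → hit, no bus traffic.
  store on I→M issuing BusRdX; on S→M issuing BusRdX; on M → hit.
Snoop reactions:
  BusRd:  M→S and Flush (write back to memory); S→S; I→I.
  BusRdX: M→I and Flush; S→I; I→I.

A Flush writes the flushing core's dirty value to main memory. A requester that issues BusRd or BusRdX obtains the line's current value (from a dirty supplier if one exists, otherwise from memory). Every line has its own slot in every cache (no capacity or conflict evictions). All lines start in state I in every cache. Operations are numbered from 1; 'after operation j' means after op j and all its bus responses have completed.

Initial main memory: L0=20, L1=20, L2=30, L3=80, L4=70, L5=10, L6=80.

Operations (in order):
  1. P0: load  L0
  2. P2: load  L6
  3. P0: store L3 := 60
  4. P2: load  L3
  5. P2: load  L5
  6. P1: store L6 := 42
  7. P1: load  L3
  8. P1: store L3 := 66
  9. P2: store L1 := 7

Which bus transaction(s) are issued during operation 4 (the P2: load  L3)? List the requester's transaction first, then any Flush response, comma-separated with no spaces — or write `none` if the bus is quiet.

bus = BusRd,Flush

[1] P0: load  L0 | P0:S(20), P1:I, P2:I | bus: BusRd
[2] P2: load  L6 | P0:I, P1:I, P2:S(80) | bus: BusRd
[3] P0: store L3 := 60 | P0:M(60), P1:I, P2:I | bus: BusRdX
[4] P2: load  L3 | P0:S(60), P1:I, P2:S(60) | bus: BusRd,Flush
[5] P2: load  L5 | P0:I, P1:I, P2:S(10) | bus: BusRd
[6] P1: store L6 := 42 | P0:I, P1:M(42), P2:I | bus: BusRdX
[7] P1: load  L3 | P0:S(60), P1:S(60), P2:S(60) | bus: BusRd
[8] P1: store L3 := 66 | P0:I, P1:M(66), P2:I | bus: BusRdX
[9] P2: store L1 := 7 | P0:I, P1:I, P2:M(7) | bus: BusRdX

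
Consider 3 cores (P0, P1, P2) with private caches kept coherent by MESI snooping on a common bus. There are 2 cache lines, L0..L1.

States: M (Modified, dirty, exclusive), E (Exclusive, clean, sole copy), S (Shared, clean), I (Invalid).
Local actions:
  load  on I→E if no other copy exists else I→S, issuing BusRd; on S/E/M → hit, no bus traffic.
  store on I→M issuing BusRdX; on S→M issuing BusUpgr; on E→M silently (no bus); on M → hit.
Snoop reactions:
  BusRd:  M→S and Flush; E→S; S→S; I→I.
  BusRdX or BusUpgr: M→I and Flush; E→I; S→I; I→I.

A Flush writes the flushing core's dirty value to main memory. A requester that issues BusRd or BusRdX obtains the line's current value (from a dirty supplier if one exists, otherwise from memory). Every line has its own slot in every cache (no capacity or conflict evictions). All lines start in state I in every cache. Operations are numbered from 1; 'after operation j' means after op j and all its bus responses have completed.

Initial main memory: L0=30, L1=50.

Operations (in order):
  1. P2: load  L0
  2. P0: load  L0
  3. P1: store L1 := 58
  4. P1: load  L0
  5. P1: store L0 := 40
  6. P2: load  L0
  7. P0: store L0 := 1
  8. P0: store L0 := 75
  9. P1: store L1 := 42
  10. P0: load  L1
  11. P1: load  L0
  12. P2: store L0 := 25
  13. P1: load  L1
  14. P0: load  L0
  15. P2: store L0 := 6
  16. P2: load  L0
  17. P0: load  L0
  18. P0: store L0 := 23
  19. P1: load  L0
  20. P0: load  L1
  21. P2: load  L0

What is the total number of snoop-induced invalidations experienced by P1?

step 1: P2: load  L0  ⟶  IIE  (L0)  txn=BusRd  M[L0]=30
step 2: P0: load  L0  ⟶  SIS  (L0)  txn=BusRd  M[L0]=30
step 3: P1: store L1 := 58  ⟶  IMI  (L1)  txn=BusRdX  M[L1]=50
step 4: P1: load  L0  ⟶  SSS  (L0)  txn=BusRd  M[L0]=30
step 5: P1: store L0 := 40  ⟶  IMI  (L0)  txn=BusUpgr  M[L0]=30
step 6: P2: load  L0  ⟶  ISS  (L0)  txn=BusRd+Flush  M[L0]=40
step 7: P0: store L0 := 1  ⟶  MII  (L0)  txn=BusRdX  M[L0]=40
step 8: P0: store L0 := 75  ⟶  MII  (L0)  txn=∅  M[L0]=40
step 9: P1: store L1 := 42  ⟶  IMI  (L1)  txn=∅  M[L1]=50
step 10: P0: load  L1  ⟶  SSI  (L1)  txn=BusRd+Flush  M[L1]=42
step 11: P1: load  L0  ⟶  SSI  (L0)  txn=BusRd+Flush  M[L0]=75
step 12: P2: store L0 := 25  ⟶  IIM  (L0)  txn=BusRdX  M[L0]=75
step 13: P1: load  L1  ⟶  SSI  (L1)  txn=∅  M[L1]=42
step 14: P0: load  L0  ⟶  SIS  (L0)  txn=BusRd+Flush  M[L0]=25
step 15: P2: store L0 := 6  ⟶  IIM  (L0)  txn=BusUpgr  M[L0]=25
step 16: P2: load  L0  ⟶  IIM  (L0)  txn=∅  M[L0]=25
step 17: P0: load  L0  ⟶  SIS  (L0)  txn=BusRd+Flush  M[L0]=6
step 18: P0: store L0 := 23  ⟶  MII  (L0)  txn=BusUpgr  M[L0]=6
step 19: P1: load  L0  ⟶  SSI  (L0)  txn=BusRd+Flush  M[L0]=23
step 20: P0: load  L1  ⟶  SSI  (L1)  txn=∅  M[L1]=42
step 21: P2: load  L0  ⟶  SSS  (L0)  txn=BusRd  M[L0]=23

invalidations = 2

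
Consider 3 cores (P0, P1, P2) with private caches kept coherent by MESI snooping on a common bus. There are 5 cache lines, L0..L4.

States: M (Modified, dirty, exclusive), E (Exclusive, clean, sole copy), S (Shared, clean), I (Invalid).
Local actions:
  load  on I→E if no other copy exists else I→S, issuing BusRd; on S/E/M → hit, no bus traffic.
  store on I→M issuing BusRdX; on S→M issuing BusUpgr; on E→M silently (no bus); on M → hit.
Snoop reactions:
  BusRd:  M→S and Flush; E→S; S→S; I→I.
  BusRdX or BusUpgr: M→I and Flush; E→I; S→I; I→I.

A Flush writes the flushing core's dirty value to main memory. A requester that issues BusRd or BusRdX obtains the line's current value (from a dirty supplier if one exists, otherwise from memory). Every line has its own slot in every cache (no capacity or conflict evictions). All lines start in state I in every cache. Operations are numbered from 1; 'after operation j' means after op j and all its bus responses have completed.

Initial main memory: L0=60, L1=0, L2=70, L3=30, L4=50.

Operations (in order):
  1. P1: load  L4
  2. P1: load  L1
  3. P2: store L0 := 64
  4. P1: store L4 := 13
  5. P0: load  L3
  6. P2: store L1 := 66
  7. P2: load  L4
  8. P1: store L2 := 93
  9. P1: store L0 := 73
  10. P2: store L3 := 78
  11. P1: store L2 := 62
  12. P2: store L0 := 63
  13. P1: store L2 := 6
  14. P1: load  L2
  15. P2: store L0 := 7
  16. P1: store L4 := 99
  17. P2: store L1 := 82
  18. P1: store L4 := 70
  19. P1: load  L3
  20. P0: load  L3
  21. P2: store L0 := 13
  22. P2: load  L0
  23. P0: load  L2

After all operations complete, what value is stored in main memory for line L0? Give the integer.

1. P1: load  L4  bus=[BusRd]  L4: P0=I P1=E P2=I  mem[L4]=50
2. P1: load  L1  bus=[BusRd]  L1: P0=I P1=E P2=I  mem[L1]=0
3. P2: store L0 := 64  bus=[BusRdX]  L0: P0=I P1=I P2=M  mem[L0]=60
4. P1: store L4 := 13  bus=[-]  L4: P0=I P1=M P2=I  mem[L4]=50
5. P0: load  L3  bus=[BusRd]  L3: P0=E P1=I P2=I  mem[L3]=30
6. P2: store L1 := 66  bus=[BusRdX]  L1: P0=I P1=I P2=M  mem[L1]=0
7. P2: load  L4  bus=[BusRd,Flush]  L4: P0=I P1=S P2=S  mem[L4]=13
8. P1: store L2 := 93  bus=[BusRdX]  L2: P0=I P1=M P2=I  mem[L2]=70
9. P1: store L0 := 73  bus=[BusRdX,Flush]  L0: P0=I P1=M P2=I  mem[L0]=64
10. P2: store L3 := 78  bus=[BusRdX]  L3: P0=I P1=I P2=M  mem[L3]=30
11. P1: store L2 := 62  bus=[-]  L2: P0=I P1=M P2=I  mem[L2]=70
12. P2: store L0 := 63  bus=[BusRdX,Flush]  L0: P0=I P1=I P2=M  mem[L0]=73
13. P1: store L2 := 6  bus=[-]  L2: P0=I P1=M P2=I  mem[L2]=70
14. P1: load  L2  bus=[-]  L2: P0=I P1=M P2=I  mem[L2]=70
15. P2: store L0 := 7  bus=[-]  L0: P0=I P1=I P2=M  mem[L0]=73
16. P1: store L4 := 99  bus=[BusUpgr]  L4: P0=I P1=M P2=I  mem[L4]=13
17. P2: store L1 := 82  bus=[-]  L1: P0=I P1=I P2=M  mem[L1]=0
18. P1: store L4 := 70  bus=[-]  L4: P0=I P1=M P2=I  mem[L4]=13
19. P1: load  L3  bus=[BusRd,Flush]  L3: P0=I P1=S P2=S  mem[L3]=78
20. P0: load  L3  bus=[BusRd]  L3: P0=S P1=S P2=S  mem[L3]=78
21. P2: store L0 := 13  bus=[-]  L0: P0=I P1=I P2=M  mem[L0]=73
22. P2: load  L0  bus=[-]  L0: P0=I P1=I P2=M  mem[L0]=73
23. P0: load  L2  bus=[BusRd,Flush]  L2: P0=S P1=S P2=I  mem[L2]=6

memory[L0] = 73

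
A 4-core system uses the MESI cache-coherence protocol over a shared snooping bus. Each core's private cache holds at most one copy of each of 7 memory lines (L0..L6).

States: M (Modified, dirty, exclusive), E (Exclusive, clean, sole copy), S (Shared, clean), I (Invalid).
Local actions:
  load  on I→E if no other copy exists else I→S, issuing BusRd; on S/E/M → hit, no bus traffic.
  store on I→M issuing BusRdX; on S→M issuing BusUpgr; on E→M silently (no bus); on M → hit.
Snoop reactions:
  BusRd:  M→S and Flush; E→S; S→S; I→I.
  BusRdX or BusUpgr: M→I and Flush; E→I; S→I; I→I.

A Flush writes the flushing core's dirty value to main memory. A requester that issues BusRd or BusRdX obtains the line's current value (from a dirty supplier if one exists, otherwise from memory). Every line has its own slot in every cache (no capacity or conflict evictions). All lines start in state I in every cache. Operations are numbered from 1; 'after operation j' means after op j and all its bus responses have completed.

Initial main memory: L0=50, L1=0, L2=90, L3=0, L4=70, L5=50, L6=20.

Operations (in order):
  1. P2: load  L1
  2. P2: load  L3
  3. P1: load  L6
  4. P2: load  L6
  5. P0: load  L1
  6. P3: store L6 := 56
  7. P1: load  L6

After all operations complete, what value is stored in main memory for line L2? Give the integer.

memory[L2] = 90

[1] P2: load  L1 | P0:I, P1:I, P2:E(0), P3:I | bus: BusRd
[2] P2: load  L3 | P0:I, P1:I, P2:E(0), P3:I | bus: BusRd
[3] P1: load  L6 | P0:I, P1:E(20), P2:I, P3:I | bus: BusRd
[4] P2: load  L6 | P0:I, P1:S(20), P2:S(20), P3:I | bus: BusRd
[5] P0: load  L1 | P0:S(0), P1:I, P2:S(0), P3:I | bus: BusRd
[6] P3: store L6 := 56 | P0:I, P1:I, P2:I, P3:M(56) | bus: BusRdX
[7] P1: load  L6 | P0:I, P1:S(56), P2:I, P3:S(56) | bus: BusRd,Flush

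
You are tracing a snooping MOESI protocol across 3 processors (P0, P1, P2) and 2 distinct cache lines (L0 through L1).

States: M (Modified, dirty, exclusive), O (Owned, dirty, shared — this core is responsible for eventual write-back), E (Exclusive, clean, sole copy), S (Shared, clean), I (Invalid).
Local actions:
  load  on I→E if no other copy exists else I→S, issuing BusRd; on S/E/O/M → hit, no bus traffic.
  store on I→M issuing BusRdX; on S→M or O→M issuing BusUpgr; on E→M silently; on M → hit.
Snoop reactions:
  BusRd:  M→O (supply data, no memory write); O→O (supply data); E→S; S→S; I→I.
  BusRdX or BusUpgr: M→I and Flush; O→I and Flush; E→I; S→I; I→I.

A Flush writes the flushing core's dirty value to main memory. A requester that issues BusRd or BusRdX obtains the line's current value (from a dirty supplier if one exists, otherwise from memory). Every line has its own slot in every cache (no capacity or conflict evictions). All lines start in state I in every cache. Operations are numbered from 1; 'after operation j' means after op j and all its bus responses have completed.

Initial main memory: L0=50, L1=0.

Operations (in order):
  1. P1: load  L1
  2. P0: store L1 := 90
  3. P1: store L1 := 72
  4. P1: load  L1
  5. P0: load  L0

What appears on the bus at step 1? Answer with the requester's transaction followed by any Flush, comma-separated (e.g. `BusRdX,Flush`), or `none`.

1. P1: load  L1  bus=[BusRd]  L1: P0=I P1=E P2=I  mem[L1]=0
2. P0: store L1 := 90  bus=[BusRdX]  L1: P0=M P1=I P2=I  mem[L1]=0
3. P1: store L1 := 72  bus=[BusRdX,Flush]  L1: P0=I P1=M P2=I  mem[L1]=90
4. P1: load  L1  bus=[-]  L1: P0=I P1=M P2=I  mem[L1]=90
5. P0: load  L0  bus=[BusRd]  L0: P0=E P1=I P2=I  mem[L0]=50

bus = BusRd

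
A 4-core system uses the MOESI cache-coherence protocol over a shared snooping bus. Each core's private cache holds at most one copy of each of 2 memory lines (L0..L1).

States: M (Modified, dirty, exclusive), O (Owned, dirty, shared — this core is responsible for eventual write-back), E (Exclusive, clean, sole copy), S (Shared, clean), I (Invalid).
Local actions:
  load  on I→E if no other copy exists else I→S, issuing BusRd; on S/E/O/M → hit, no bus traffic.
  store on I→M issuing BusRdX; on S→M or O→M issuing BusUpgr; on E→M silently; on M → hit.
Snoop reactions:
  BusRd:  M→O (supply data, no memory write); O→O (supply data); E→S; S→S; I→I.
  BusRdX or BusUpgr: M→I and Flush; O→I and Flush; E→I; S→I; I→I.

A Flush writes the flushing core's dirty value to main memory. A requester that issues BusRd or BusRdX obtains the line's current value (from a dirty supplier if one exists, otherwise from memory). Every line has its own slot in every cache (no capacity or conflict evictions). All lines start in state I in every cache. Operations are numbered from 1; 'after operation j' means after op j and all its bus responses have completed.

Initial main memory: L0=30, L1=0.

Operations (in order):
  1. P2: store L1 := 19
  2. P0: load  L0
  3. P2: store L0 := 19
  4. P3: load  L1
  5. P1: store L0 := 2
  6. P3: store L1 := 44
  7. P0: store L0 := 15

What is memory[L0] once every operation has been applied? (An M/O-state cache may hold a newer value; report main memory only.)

1. P2: store L1 := 19  bus=[BusRdX]  L1: P0=I P1=I P2=M P3=I  mem[L1]=0
2. P0: load  L0  bus=[BusRd]  L0: P0=E P1=I P2=I P3=I  mem[L0]=30
3. P2: store L0 := 19  bus=[BusRdX]  L0: P0=I P1=I P2=M P3=I  mem[L0]=30
4. P3: load  L1  bus=[BusRd]  L1: P0=I P1=I P2=O P3=S  mem[L1]=0
5. P1: store L0 := 2  bus=[BusRdX,Flush]  L0: P0=I P1=M P2=I P3=I  mem[L0]=19
6. P3: store L1 := 44  bus=[BusUpgr,Flush]  L1: P0=I P1=I P2=I P3=M  mem[L1]=19
7. P0: store L0 := 15  bus=[BusRdX,Flush]  L0: P0=M P1=I P2=I P3=I  mem[L0]=2

memory[L0] = 2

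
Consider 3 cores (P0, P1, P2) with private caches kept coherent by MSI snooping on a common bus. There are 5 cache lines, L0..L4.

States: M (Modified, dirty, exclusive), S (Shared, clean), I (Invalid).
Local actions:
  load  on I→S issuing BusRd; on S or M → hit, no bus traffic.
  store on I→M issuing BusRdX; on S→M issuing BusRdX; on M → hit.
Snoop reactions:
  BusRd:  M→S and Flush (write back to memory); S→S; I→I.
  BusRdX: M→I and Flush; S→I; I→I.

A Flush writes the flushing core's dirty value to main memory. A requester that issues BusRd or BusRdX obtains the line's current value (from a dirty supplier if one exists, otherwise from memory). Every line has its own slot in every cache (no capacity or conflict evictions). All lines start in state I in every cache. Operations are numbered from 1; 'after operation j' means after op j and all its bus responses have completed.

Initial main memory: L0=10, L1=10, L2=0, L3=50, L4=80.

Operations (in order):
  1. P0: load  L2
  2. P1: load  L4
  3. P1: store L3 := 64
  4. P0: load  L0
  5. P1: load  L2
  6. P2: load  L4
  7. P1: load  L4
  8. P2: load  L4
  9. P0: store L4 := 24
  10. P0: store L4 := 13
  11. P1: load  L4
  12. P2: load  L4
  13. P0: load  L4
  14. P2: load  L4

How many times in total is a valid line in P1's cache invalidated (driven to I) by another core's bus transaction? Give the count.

  op1 P0: load  L2 → S/I/I on L2; bus BusRd; mem=0
  op2 P1: load  L4 → I/S/I on L4; bus BusRd; mem=80
  op3 P1: store L3 := 64 → I/M/I on L3; bus BusRdX; mem=50
  op4 P0: load  L0 → S/I/I on L0; bus BusRd; mem=10
  op5 P1: load  L2 → S/S/I on L2; bus BusRd; mem=0
  op6 P2: load  L4 → I/S/S on L4; bus BusRd; mem=80
  op7 P1: load  L4 → I/S/S on L4; bus (none); mem=80
  op8 P2: load  L4 → I/S/S on L4; bus (none); mem=80
  op9 P0: store L4 := 24 → M/I/I on L4; bus BusRdX; mem=80
  op10 P0: store L4 := 13 → M/I/I on L4; bus (none); mem=80
  op11 P1: load  L4 → S/S/I on L4; bus BusRd Flush; mem=13
  op12 P2: load  L4 → S/S/S on L4; bus BusRd; mem=13
  op13 P0: load  L4 → S/S/S on L4; bus (none); mem=13
  op14 P2: load  L4 → S/S/S on L4; bus (none); mem=13

invalidations = 1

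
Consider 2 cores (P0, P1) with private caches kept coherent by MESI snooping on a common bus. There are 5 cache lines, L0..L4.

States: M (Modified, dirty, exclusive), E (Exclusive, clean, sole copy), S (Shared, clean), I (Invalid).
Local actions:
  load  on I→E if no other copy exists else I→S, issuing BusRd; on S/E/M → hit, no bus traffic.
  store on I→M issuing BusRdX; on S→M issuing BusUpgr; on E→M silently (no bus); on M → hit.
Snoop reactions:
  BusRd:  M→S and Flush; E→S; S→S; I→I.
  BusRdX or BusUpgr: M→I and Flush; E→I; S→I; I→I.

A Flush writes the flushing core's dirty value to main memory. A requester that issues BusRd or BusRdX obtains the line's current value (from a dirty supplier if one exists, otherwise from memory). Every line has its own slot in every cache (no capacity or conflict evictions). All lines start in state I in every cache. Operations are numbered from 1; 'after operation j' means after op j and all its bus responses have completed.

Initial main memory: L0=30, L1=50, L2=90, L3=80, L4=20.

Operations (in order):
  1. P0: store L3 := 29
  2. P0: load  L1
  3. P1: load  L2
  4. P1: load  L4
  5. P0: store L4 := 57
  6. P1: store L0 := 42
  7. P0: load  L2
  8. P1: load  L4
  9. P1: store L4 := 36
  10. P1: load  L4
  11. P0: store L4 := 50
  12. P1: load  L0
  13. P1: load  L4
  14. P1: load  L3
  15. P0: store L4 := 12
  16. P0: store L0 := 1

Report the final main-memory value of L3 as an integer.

[1] P0: store L3 := 29 | P0:M(29), P1:I | bus: BusRdX
[2] P0: load  L1 | P0:E(50), P1:I | bus: BusRd
[3] P1: load  L2 | P0:I, P1:E(90) | bus: BusRd
[4] P1: load  L4 | P0:I, P1:E(20) | bus: BusRd
[5] P0: store L4 := 57 | P0:M(57), P1:I | bus: BusRdX
[6] P1: store L0 := 42 | P0:I, P1:M(42) | bus: BusRdX
[7] P0: load  L2 | P0:S(90), P1:S(90) | bus: BusRd
[8] P1: load  L4 | P0:S(57), P1:S(57) | bus: BusRd,Flush
[9] P1: store L4 := 36 | P0:I, P1:M(36) | bus: BusUpgr
[10] P1: load  L4 | P0:I, P1:M(36) | bus: none
[11] P0: store L4 := 50 | P0:M(50), P1:I | bus: BusRdX,Flush
[12] P1: load  L0 | P0:I, P1:M(42) | bus: none
[13] P1: load  L4 | P0:S(50), P1:S(50) | bus: BusRd,Flush
[14] P1: load  L3 | P0:S(29), P1:S(29) | bus: BusRd,Flush
[15] P0: store L4 := 12 | P0:M(12), P1:I | bus: BusUpgr
[16] P0: store L0 := 1 | P0:M(1), P1:I | bus: BusRdX,Flush

memory[L3] = 29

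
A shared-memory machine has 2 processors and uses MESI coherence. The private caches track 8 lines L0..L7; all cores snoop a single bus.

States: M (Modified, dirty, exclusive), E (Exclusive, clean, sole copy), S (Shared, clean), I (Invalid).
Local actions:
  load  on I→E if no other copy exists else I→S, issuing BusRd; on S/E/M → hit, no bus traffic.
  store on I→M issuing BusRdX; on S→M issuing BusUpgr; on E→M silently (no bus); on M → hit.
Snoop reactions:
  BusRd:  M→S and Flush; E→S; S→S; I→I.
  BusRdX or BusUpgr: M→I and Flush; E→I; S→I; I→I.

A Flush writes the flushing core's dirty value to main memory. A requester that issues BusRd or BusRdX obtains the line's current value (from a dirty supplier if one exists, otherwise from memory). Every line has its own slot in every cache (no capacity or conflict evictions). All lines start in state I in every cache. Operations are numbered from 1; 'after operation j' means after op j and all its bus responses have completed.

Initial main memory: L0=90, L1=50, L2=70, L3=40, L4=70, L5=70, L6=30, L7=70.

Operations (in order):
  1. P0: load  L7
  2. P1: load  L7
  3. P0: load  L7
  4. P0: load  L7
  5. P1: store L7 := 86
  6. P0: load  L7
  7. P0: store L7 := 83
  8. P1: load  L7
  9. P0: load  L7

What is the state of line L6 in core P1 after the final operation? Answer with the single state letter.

state = I

[1] P0: load  L7 | P0:E(70), P1:I | bus: BusRd
[2] P1: load  L7 | P0:S(70), P1:S(70) | bus: BusRd
[3] P0: load  L7 | P0:S(70), P1:S(70) | bus: none
[4] P0: load  L7 | P0:S(70), P1:S(70) | bus: none
[5] P1: store L7 := 86 | P0:I, P1:M(86) | bus: BusUpgr
[6] P0: load  L7 | P0:S(86), P1:S(86) | bus: BusRd,Flush
[7] P0: store L7 := 83 | P0:M(83), P1:I | bus: BusUpgr
[8] P1: load  L7 | P0:S(83), P1:S(83) | bus: BusRd,Flush
[9] P0: load  L7 | P0:S(83), P1:S(83) | bus: none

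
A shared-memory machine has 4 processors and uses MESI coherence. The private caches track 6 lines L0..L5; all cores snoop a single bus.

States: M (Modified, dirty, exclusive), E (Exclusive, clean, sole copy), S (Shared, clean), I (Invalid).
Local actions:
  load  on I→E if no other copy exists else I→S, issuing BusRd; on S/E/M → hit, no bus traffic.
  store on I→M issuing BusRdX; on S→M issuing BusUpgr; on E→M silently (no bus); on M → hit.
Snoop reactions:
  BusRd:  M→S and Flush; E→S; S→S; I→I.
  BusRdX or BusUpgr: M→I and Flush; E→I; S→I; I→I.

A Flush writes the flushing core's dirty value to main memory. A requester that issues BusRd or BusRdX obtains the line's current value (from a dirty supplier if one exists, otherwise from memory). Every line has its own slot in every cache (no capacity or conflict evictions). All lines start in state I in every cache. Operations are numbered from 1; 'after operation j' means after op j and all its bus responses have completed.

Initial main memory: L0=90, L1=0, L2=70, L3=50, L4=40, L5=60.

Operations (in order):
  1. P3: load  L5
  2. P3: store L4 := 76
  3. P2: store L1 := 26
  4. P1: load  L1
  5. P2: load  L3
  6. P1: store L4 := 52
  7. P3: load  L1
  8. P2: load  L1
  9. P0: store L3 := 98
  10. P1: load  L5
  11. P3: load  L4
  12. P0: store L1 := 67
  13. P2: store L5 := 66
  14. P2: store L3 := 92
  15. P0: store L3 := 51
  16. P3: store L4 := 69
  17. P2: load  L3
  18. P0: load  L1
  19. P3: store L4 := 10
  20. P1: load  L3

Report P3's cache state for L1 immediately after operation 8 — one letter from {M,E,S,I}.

[1] P3: load  L5 | P0:I, P1:I, P2:I, P3:E(60) | bus: BusRd
[2] P3: store L4 := 76 | P0:I, P1:I, P2:I, P3:M(76) | bus: BusRdX
[3] P2: store L1 := 26 | P0:I, P1:I, P2:M(26), P3:I | bus: BusRdX
[4] P1: load  L1 | P0:I, P1:S(26), P2:S(26), P3:I | bus: BusRd,Flush
[5] P2: load  L3 | P0:I, P1:I, P2:E(50), P3:I | bus: BusRd
[6] P1: store L4 := 52 | P0:I, P1:M(52), P2:I, P3:I | bus: BusRdX,Flush
[7] P3: load  L1 | P0:I, P1:S(26), P2:S(26), P3:S(26) | bus: BusRd
[8] P2: load  L1 | P0:I, P1:S(26), P2:S(26), P3:S(26) | bus: none
[9] P0: store L3 := 98 | P0:M(98), P1:I, P2:I, P3:I | bus: BusRdX
[10] P1: load  L5 | P0:I, P1:S(60), P2:I, P3:S(60) | bus: BusRd
[11] P3: load  L4 | P0:I, P1:S(52), P2:I, P3:S(52) | bus: BusRd,Flush
[12] P0: store L1 := 67 | P0:M(67), P1:I, P2:I, P3:I | bus: BusRdX
[13] P2: store L5 := 66 | P0:I, P1:I, P2:M(66), P3:I | bus: BusRdX
[14] P2: store L3 := 92 | P0:I, P1:I, P2:M(92), P3:I | bus: BusRdX,Flush
[15] P0: store L3 := 51 | P0:M(51), P1:I, P2:I, P3:I | bus: BusRdX,Flush
[16] P3: store L4 := 69 | P0:I, P1:I, P2:I, P3:M(69) | bus: BusUpgr
[17] P2: load  L3 | P0:S(51), P1:I, P2:S(51), P3:I | bus: BusRd,Flush
[18] P0: load  L1 | P0:M(67), P1:I, P2:I, P3:I | bus: none
[19] P3: store L4 := 10 | P0:I, P1:I, P2:I, P3:M(10) | bus: none
[20] P1: load  L3 | P0:S(51), P1:S(51), P2:S(51), P3:I | bus: BusRd

state = S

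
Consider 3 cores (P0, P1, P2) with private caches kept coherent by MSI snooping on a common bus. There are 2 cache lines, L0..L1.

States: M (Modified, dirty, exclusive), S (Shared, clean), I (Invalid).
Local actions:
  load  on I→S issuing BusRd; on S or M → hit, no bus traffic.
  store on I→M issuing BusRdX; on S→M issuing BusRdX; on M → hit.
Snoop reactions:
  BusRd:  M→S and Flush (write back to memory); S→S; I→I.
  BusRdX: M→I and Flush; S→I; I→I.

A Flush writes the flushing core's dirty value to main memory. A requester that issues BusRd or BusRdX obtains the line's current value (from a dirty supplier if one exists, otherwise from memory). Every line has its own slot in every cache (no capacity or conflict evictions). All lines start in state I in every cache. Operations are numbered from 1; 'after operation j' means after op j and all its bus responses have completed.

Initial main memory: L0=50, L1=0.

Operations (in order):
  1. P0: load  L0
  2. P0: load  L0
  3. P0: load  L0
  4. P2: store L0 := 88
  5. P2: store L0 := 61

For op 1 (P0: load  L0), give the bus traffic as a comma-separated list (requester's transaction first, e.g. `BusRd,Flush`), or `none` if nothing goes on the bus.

1. P0: load  L0  bus=[BusRd]  L0: P0=S P1=I P2=I  mem[L0]=50
2. P0: load  L0  bus=[-]  L0: P0=S P1=I P2=I  mem[L0]=50
3. P0: load  L0  bus=[-]  L0: P0=S P1=I P2=I  mem[L0]=50
4. P2: store L0 := 88  bus=[BusRdX]  L0: P0=I P1=I P2=M  mem[L0]=50
5. P2: store L0 := 61  bus=[-]  L0: P0=I P1=I P2=M  mem[L0]=50

bus = BusRd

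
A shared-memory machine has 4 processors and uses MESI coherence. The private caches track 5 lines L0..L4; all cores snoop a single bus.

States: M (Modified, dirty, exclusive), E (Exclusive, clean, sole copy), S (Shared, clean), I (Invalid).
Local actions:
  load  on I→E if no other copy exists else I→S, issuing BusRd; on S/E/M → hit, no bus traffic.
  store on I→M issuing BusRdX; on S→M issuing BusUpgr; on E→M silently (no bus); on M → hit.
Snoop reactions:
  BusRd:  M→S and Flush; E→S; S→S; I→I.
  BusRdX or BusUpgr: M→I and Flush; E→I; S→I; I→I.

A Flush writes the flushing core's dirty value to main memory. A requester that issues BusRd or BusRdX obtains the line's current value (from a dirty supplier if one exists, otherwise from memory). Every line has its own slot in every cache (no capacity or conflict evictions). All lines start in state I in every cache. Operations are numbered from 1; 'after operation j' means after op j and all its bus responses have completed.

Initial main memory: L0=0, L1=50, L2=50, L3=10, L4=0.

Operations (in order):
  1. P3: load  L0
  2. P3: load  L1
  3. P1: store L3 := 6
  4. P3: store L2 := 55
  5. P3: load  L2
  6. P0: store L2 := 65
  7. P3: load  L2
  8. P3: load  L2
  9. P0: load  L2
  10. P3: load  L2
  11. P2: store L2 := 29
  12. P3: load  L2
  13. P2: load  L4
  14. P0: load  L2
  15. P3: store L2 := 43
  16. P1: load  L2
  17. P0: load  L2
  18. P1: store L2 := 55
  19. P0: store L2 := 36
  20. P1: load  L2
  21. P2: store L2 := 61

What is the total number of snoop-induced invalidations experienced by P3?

invalidations = 3

step 1: P3: load  L0  ⟶  IIIE  (L0)  txn=BusRd  M[L0]=0
step 2: P3: load  L1  ⟶  IIIE  (L1)  txn=BusRd  M[L1]=50
step 3: P1: store L3 := 6  ⟶  IMII  (L3)  txn=BusRdX  M[L3]=10
step 4: P3: store L2 := 55  ⟶  IIIM  (L2)  txn=BusRdX  M[L2]=50
step 5: P3: load  L2  ⟶  IIIM  (L2)  txn=∅  M[L2]=50
step 6: P0: store L2 := 65  ⟶  MIII  (L2)  txn=BusRdX+Flush  M[L2]=55
step 7: P3: load  L2  ⟶  SIIS  (L2)  txn=BusRd+Flush  M[L2]=65
step 8: P3: load  L2  ⟶  SIIS  (L2)  txn=∅  M[L2]=65
step 9: P0: load  L2  ⟶  SIIS  (L2)  txn=∅  M[L2]=65
step 10: P3: load  L2  ⟶  SIIS  (L2)  txn=∅  M[L2]=65
step 11: P2: store L2 := 29  ⟶  IIMI  (L2)  txn=BusRdX  M[L2]=65
step 12: P3: load  L2  ⟶  IISS  (L2)  txn=BusRd+Flush  M[L2]=29
step 13: P2: load  L4  ⟶  IIEI  (L4)  txn=BusRd  M[L4]=0
step 14: P0: load  L2  ⟶  SISS  (L2)  txn=BusRd  M[L2]=29
step 15: P3: store L2 := 43  ⟶  IIIM  (L2)  txn=BusUpgr  M[L2]=29
step 16: P1: load  L2  ⟶  ISIS  (L2)  txn=BusRd+Flush  M[L2]=43
step 17: P0: load  L2  ⟶  SSIS  (L2)  txn=BusRd  M[L2]=43
step 18: P1: store L2 := 55  ⟶  IMII  (L2)  txn=BusUpgr  M[L2]=43
step 19: P0: store L2 := 36  ⟶  MIII  (L2)  txn=BusRdX+Flush  M[L2]=55
step 20: P1: load  L2  ⟶  SSII  (L2)  txn=BusRd+Flush  M[L2]=36
step 21: P2: store L2 := 61  ⟶  IIMI  (L2)  txn=BusRdX  M[L2]=36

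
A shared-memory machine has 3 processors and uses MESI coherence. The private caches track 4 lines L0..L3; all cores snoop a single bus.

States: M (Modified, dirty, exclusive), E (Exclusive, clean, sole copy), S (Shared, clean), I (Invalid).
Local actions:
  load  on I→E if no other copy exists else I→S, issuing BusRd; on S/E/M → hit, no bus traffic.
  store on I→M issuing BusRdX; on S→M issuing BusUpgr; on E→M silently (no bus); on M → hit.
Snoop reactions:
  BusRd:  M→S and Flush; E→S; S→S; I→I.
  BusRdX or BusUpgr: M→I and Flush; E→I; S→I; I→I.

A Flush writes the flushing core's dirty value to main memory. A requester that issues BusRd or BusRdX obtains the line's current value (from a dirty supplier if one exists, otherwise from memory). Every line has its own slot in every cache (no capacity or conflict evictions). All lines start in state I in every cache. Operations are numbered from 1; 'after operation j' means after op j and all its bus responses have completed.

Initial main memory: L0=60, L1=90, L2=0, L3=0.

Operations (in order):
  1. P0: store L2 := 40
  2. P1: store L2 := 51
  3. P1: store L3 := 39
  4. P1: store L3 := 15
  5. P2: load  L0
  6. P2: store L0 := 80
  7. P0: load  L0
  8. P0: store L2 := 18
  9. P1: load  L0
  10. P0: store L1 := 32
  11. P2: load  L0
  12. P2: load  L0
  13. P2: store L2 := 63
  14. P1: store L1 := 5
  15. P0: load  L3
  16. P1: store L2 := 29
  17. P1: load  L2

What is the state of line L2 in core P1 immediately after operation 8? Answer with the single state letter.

step 1: P0: store L2 := 40  ⟶  MII  (L2)  txn=BusRdX  M[L2]=0
step 2: P1: store L2 := 51  ⟶  IMI  (L2)  txn=BusRdX+Flush  M[L2]=40
step 3: P1: store L3 := 39  ⟶  IMI  (L3)  txn=BusRdX  M[L3]=0
step 4: P1: store L3 := 15  ⟶  IMI  (L3)  txn=∅  M[L3]=0
step 5: P2: load  L0  ⟶  IIE  (L0)  txn=BusRd  M[L0]=60
step 6: P2: store L0 := 80  ⟶  IIM  (L0)  txn=∅  M[L0]=60
step 7: P0: load  L0  ⟶  SIS  (L0)  txn=BusRd+Flush  M[L0]=80
step 8: P0: store L2 := 18  ⟶  MII  (L2)  txn=BusRdX+Flush  M[L2]=51
step 9: P1: load  L0  ⟶  SSS  (L0)  txn=BusRd  M[L0]=80
step 10: P0: store L1 := 32  ⟶  MII  (L1)  txn=BusRdX  M[L1]=90
step 11: P2: load  L0  ⟶  SSS  (L0)  txn=∅  M[L0]=80
step 12: P2: load  L0  ⟶  SSS  (L0)  txn=∅  M[L0]=80
step 13: P2: store L2 := 63  ⟶  IIM  (L2)  txn=BusRdX+Flush  M[L2]=18
step 14: P1: store L1 := 5  ⟶  IMI  (L1)  txn=BusRdX+Flush  M[L1]=32
step 15: P0: load  L3  ⟶  SSI  (L3)  txn=BusRd+Flush  M[L3]=15
step 16: P1: store L2 := 29  ⟶  IMI  (L2)  txn=BusRdX+Flush  M[L2]=63
step 17: P1: load  L2  ⟶  IMI  (L2)  txn=∅  M[L2]=63

state = I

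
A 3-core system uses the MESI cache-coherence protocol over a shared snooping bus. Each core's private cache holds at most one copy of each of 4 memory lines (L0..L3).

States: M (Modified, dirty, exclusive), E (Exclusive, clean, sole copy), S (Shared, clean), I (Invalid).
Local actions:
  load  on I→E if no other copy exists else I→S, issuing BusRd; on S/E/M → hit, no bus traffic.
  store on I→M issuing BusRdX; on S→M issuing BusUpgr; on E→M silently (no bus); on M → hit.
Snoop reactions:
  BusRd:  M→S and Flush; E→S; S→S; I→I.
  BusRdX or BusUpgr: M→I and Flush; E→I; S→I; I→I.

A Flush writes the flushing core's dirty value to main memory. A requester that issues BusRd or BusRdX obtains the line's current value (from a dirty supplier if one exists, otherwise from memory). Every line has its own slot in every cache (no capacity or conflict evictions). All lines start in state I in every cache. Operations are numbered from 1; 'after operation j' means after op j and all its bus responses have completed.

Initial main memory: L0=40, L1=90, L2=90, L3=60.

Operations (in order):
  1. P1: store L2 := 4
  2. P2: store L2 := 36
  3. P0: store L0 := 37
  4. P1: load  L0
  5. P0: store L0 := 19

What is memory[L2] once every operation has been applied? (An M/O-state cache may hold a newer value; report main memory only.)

step 1: P1: store L2 := 4  ⟶  IMI  (L2)  txn=BusRdX  M[L2]=90
step 2: P2: store L2 := 36  ⟶  IIM  (L2)  txn=BusRdX+Flush  M[L2]=4
step 3: P0: store L0 := 37  ⟶  MII  (L0)  txn=BusRdX  M[L0]=40
step 4: P1: load  L0  ⟶  SSI  (L0)  txn=BusRd+Flush  M[L0]=37
step 5: P0: store L0 := 19  ⟶  MII  (L0)  txn=BusUpgr  M[L0]=37

memory[L2] = 4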